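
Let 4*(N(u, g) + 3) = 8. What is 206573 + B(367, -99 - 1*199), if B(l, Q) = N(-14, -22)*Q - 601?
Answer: 206270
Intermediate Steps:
N(u, g) = -1 (N(u, g) = -3 + (¼)*8 = -3 + 2 = -1)
B(l, Q) = -601 - Q (B(l, Q) = -Q - 601 = -601 - Q)
206573 + B(367, -99 - 1*199) = 206573 + (-601 - (-99 - 1*199)) = 206573 + (-601 - (-99 - 199)) = 206573 + (-601 - 1*(-298)) = 206573 + (-601 + 298) = 206573 - 303 = 206270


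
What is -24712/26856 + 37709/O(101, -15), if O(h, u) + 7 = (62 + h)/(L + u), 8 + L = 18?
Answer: -23465081/24618 ≈ -953.17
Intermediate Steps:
L = 10 (L = -8 + 18 = 10)
O(h, u) = -7 + (62 + h)/(10 + u)
-24712/26856 + 37709/O(101, -15) = -24712/26856 + 37709/(((-8 + 101 - 7*(-15))/(10 - 15))) = -24712*1/26856 + 37709/(((-8 + 101 + 105)/(-5))) = -3089/3357 + 37709/((-⅕*198)) = -3089/3357 + 37709/(-198/5) = -3089/3357 + 37709*(-5/198) = -3089/3357 - 188545/198 = -23465081/24618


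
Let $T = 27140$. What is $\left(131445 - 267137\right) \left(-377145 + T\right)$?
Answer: $47492878460$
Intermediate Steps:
$\left(131445 - 267137\right) \left(-377145 + T\right) = \left(131445 - 267137\right) \left(-377145 + 27140\right) = \left(-135692\right) \left(-350005\right) = 47492878460$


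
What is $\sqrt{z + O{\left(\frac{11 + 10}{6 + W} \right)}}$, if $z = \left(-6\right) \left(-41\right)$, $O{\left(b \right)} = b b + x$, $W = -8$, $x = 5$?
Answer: $\frac{17 \sqrt{5}}{2} \approx 19.007$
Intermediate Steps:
$O{\left(b \right)} = 5 + b^{2}$ ($O{\left(b \right)} = b b + 5 = b^{2} + 5 = 5 + b^{2}$)
$z = 246$
$\sqrt{z + O{\left(\frac{11 + 10}{6 + W} \right)}} = \sqrt{246 + \left(5 + \left(\frac{11 + 10}{6 - 8}\right)^{2}\right)} = \sqrt{246 + \left(5 + \left(\frac{21}{-2}\right)^{2}\right)} = \sqrt{246 + \left(5 + \left(21 \left(- \frac{1}{2}\right)\right)^{2}\right)} = \sqrt{246 + \left(5 + \left(- \frac{21}{2}\right)^{2}\right)} = \sqrt{246 + \left(5 + \frac{441}{4}\right)} = \sqrt{246 + \frac{461}{4}} = \sqrt{\frac{1445}{4}} = \frac{17 \sqrt{5}}{2}$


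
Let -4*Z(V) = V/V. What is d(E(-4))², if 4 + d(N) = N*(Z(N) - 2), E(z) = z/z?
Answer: 625/16 ≈ 39.063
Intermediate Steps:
Z(V) = -¼ (Z(V) = -V/(4*V) = -¼*1 = -¼)
E(z) = 1
d(N) = -4 - 9*N/4 (d(N) = -4 + N*(-¼ - 2) = -4 + N*(-9/4) = -4 - 9*N/4)
d(E(-4))² = (-4 - 9/4*1)² = (-4 - 9/4)² = (-25/4)² = 625/16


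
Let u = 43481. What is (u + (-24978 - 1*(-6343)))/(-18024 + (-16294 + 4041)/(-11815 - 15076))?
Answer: -668133786/484671131 ≈ -1.3785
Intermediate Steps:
(u + (-24978 - 1*(-6343)))/(-18024 + (-16294 + 4041)/(-11815 - 15076)) = (43481 + (-24978 - 1*(-6343)))/(-18024 + (-16294 + 4041)/(-11815 - 15076)) = (43481 + (-24978 + 6343))/(-18024 - 12253/(-26891)) = (43481 - 18635)/(-18024 - 12253*(-1/26891)) = 24846/(-18024 + 12253/26891) = 24846/(-484671131/26891) = 24846*(-26891/484671131) = -668133786/484671131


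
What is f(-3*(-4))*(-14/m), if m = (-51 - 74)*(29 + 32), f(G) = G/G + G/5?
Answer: 238/38125 ≈ 0.0062426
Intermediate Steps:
f(G) = 1 + G/5 (f(G) = 1 + G*(⅕) = 1 + G/5)
m = -7625 (m = -125*61 = -7625)
f(-3*(-4))*(-14/m) = (1 + (-3*(-4))/5)*(-14/(-7625)) = (1 + (⅕)*12)*(-14*(-1/7625)) = (1 + 12/5)*(14/7625) = (17/5)*(14/7625) = 238/38125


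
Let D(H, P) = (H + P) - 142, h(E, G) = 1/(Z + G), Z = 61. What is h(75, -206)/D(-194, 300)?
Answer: 1/5220 ≈ 0.00019157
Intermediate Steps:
h(E, G) = 1/(61 + G)
D(H, P) = -142 + H + P
h(75, -206)/D(-194, 300) = 1/((61 - 206)*(-142 - 194 + 300)) = 1/(-145*(-36)) = -1/145*(-1/36) = 1/5220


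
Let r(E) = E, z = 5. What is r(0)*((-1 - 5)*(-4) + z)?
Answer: 0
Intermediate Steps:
r(0)*((-1 - 5)*(-4) + z) = 0*((-1 - 5)*(-4) + 5) = 0*(-6*(-4) + 5) = 0*(24 + 5) = 0*29 = 0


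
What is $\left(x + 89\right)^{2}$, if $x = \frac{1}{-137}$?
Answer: $\frac{148644864}{18769} \approx 7919.7$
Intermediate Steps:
$x = - \frac{1}{137} \approx -0.0072993$
$\left(x + 89\right)^{2} = \left(- \frac{1}{137} + 89\right)^{2} = \left(\frac{12192}{137}\right)^{2} = \frac{148644864}{18769}$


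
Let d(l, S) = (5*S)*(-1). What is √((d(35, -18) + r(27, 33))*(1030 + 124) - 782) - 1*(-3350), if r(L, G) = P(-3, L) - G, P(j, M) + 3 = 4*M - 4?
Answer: 3350 + 5*√7262 ≈ 3776.1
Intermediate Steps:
P(j, M) = -7 + 4*M (P(j, M) = -3 + (4*M - 4) = -3 + (-4 + 4*M) = -7 + 4*M)
d(l, S) = -5*S
r(L, G) = -7 - G + 4*L (r(L, G) = (-7 + 4*L) - G = -7 - G + 4*L)
√((d(35, -18) + r(27, 33))*(1030 + 124) - 782) - 1*(-3350) = √((-5*(-18) + (-7 - 1*33 + 4*27))*(1030 + 124) - 782) - 1*(-3350) = √((90 + (-7 - 33 + 108))*1154 - 782) + 3350 = √((90 + 68)*1154 - 782) + 3350 = √(158*1154 - 782) + 3350 = √(182332 - 782) + 3350 = √181550 + 3350 = 5*√7262 + 3350 = 3350 + 5*√7262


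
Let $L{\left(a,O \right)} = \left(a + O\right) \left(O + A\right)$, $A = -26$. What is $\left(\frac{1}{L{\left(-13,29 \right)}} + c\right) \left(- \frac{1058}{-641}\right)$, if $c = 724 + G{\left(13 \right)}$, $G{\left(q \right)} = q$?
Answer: $\frac{18714433}{15384} \approx 1216.5$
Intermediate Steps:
$L{\left(a,O \right)} = \left(-26 + O\right) \left(O + a\right)$ ($L{\left(a,O \right)} = \left(a + O\right) \left(O - 26\right) = \left(O + a\right) \left(-26 + O\right) = \left(-26 + O\right) \left(O + a\right)$)
$c = 737$ ($c = 724 + 13 = 737$)
$\left(\frac{1}{L{\left(-13,29 \right)}} + c\right) \left(- \frac{1058}{-641}\right) = \left(\frac{1}{29^{2} - 754 - -338 + 29 \left(-13\right)} + 737\right) \left(- \frac{1058}{-641}\right) = \left(\frac{1}{841 - 754 + 338 - 377} + 737\right) \left(\left(-1058\right) \left(- \frac{1}{641}\right)\right) = \left(\frac{1}{48} + 737\right) \frac{1058}{641} = \frac{35377}{48} \cdot \frac{1058}{641} = \frac{18714433}{15384}$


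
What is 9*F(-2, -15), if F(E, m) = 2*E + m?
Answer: -171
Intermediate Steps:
F(E, m) = m + 2*E
9*F(-2, -15) = 9*(-15 + 2*(-2)) = 9*(-15 - 4) = 9*(-19) = -171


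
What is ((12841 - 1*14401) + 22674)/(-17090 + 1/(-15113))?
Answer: -319095882/258281171 ≈ -1.2355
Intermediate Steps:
((12841 - 1*14401) + 22674)/(-17090 + 1/(-15113)) = ((12841 - 14401) + 22674)/(-17090 - 1/15113) = (-1560 + 22674)/(-258281171/15113) = 21114*(-15113/258281171) = -319095882/258281171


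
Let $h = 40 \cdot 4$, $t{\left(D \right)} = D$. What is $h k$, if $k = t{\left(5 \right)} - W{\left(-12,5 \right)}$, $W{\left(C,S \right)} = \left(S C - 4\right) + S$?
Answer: $10240$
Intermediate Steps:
$W{\left(C,S \right)} = -4 + S + C S$ ($W{\left(C,S \right)} = \left(C S - 4\right) + S = \left(-4 + C S\right) + S = -4 + S + C S$)
$h = 160$
$k = 64$ ($k = 5 - \left(-4 + 5 - 60\right) = 5 - -59 = 5 + 59 = 64$)
$h k = 160 \cdot 64 = 10240$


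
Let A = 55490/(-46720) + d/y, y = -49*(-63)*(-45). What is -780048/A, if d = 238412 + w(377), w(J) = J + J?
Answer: 18750356997120/69934181 ≈ 2.6811e+5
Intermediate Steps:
y = -138915 (y = 3087*(-45) = -138915)
w(J) = 2*J
d = 239166 (d = 238412 + 2*377 = 238412 + 754 = 239166)
A = -69934181/24037440 (A = 55490/(-46720) + 239166/(-138915) = 55490*(-1/46720) + 239166*(-1/138915) = -5549/4672 - 8858/5145 = -69934181/24037440 ≈ -2.9094)
-780048/A = -780048/(-69934181/24037440) = -780048*(-24037440/69934181) = 18750356997120/69934181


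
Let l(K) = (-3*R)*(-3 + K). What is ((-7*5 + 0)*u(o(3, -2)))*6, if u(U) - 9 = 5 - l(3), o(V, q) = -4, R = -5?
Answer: -2940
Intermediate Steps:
l(K) = -45 + 15*K (l(K) = (-3*(-5))*(-3 + K) = 15*(-3 + K) = -45 + 15*K)
u(U) = 14 (u(U) = 9 + (5 - (-45 + 15*3)) = 9 + (5 - (-45 + 45)) = 9 + (5 - 1*0) = 9 + (5 + 0) = 9 + 5 = 14)
((-7*5 + 0)*u(o(3, -2)))*6 = ((-7*5 + 0)*14)*6 = ((-35 + 0)*14)*6 = -35*14*6 = -490*6 = -2940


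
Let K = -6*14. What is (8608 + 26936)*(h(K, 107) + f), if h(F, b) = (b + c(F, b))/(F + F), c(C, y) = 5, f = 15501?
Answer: 550943848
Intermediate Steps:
K = -84
h(F, b) = (5 + b)/(2*F) (h(F, b) = (b + 5)/(F + F) = (5 + b)/((2*F)) = (5 + b)*(1/(2*F)) = (5 + b)/(2*F))
(8608 + 26936)*(h(K, 107) + f) = (8608 + 26936)*((½)*(5 + 107)/(-84) + 15501) = 35544*((½)*(-1/84)*112 + 15501) = 35544*(-⅔ + 15501) = 35544*(46501/3) = 550943848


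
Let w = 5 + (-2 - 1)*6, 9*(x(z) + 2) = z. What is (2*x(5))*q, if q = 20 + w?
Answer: -182/9 ≈ -20.222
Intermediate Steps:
x(z) = -2 + z/9
w = -13 (w = 5 - 3*6 = 5 - 18 = -13)
q = 7 (q = 20 - 13 = 7)
(2*x(5))*q = (2*(-2 + (⅑)*5))*7 = (2*(-2 + 5/9))*7 = (2*(-13/9))*7 = -26/9*7 = -182/9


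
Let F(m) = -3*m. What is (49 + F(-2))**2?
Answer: 3025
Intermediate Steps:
(49 + F(-2))**2 = (49 - 3*(-2))**2 = (49 + 6)**2 = 55**2 = 3025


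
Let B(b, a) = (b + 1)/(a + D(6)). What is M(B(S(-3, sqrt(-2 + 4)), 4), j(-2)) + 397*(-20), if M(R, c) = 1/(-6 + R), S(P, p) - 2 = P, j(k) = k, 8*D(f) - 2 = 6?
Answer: -47641/6 ≈ -7940.2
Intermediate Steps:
D(f) = 1 (D(f) = 1/4 + (1/8)*6 = 1/4 + 3/4 = 1)
S(P, p) = 2 + P
B(b, a) = (1 + b)/(1 + a) (B(b, a) = (b + 1)/(a + 1) = (1 + b)/(1 + a))
M(B(S(-3, sqrt(-2 + 4)), 4), j(-2)) + 397*(-20) = 1/(-6 + (1 + (2 - 3))/(1 + 4)) + 397*(-20) = 1/(-6 + (1 - 1)/5) - 7940 = 1/(-6 + (1/5)*0) - 7940 = 1/(-6 + 0) - 7940 = 1/(-6) - 7940 = -1/6 - 7940 = -47641/6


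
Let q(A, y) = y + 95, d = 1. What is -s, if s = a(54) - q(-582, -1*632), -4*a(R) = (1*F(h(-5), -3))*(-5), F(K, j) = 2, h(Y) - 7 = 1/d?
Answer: -1079/2 ≈ -539.50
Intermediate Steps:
h(Y) = 8 (h(Y) = 7 + 1/1 = 7 + 1 = 8)
a(R) = 5/2 (a(R) = -1*2*(-5)/4 = -(-5)/2 = -1/4*(-10) = 5/2)
q(A, y) = 95 + y
s = 1079/2 (s = 5/2 - (95 - 1*632) = 5/2 - (95 - 632) = 5/2 - 1*(-537) = 5/2 + 537 = 1079/2 ≈ 539.50)
-s = -1*1079/2 = -1079/2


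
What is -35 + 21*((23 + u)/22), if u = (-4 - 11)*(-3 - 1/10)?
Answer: 1379/44 ≈ 31.341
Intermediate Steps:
u = 93/2 (u = -15*(-3 - 1*⅒) = -15*(-3 - ⅒) = -15*(-31/10) = 93/2 ≈ 46.500)
-35 + 21*((23 + u)/22) = -35 + 21*((23 + 93/2)/22) = -35 + 21*((139/2)*(1/22)) = -35 + 21*(139/44) = -35 + 2919/44 = 1379/44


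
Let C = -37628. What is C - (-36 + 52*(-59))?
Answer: -34524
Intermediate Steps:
C - (-36 + 52*(-59)) = -37628 - (-36 + 52*(-59)) = -37628 - (-36 - 3068) = -37628 - 1*(-3104) = -37628 + 3104 = -34524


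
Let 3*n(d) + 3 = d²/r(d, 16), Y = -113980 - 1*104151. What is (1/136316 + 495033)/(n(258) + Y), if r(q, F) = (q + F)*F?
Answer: -18489771649546/8147168552875 ≈ -2.2695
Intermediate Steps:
r(q, F) = F*(F + q) (r(q, F) = (F + q)*F = F*(F + q))
Y = -218131 (Y = -113980 - 104151 = -218131)
n(d) = -1 + d²/(3*(256 + 16*d)) (n(d) = -1 + (d²/((16*(16 + d))))/3 = -1 + (d²/(256 + 16*d))/3 = -1 + d²/(3*(256 + 16*d)))
(1/136316 + 495033)/(n(258) + Y) = (1/136316 + 495033)/((-16 - 1*258 + (1/48)*258²)/(16 + 258) - 218131) = (1/136316 + 495033)/((-16 - 258 + (1/48)*66564)/274 - 218131) = 67480918429/(136316*((-16 - 258 + 5547/4)/274 - 218131)) = 67480918429/(136316*((1/274)*(4451/4) - 218131)) = 67480918429/(136316*(4451/1096 - 218131)) = 67480918429/(136316*(-239067125/1096)) = (67480918429/136316)*(-1096/239067125) = -18489771649546/8147168552875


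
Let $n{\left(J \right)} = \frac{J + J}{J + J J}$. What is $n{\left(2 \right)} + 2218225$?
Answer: $\frac{6654677}{3} \approx 2.2182 \cdot 10^{6}$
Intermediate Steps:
$n{\left(J \right)} = \frac{2 J}{J + J^{2}}$
$n{\left(2 \right)} + 2218225 = \frac{2}{1 + 2} + 2218225 = \frac{2}{3} + 2218225 = \frac{6654677}{3}$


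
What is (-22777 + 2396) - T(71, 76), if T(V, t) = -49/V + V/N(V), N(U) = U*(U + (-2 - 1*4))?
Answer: -94055201/4615 ≈ -20380.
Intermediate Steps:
N(U) = U*(-6 + U) (N(U) = U*(U + (-2 - 4)) = U*(U - 6) = U*(-6 + U))
T(V, t) = 1/(-6 + V) - 49/V (T(V, t) = -49/V + V/((V*(-6 + V))) = -49/V + V*(1/(V*(-6 + V))) = -49/V + 1/(-6 + V) = 1/(-6 + V) - 49/V)
(-22777 + 2396) - T(71, 76) = (-22777 + 2396) - 6*(49 - 8*71)/(71*(-6 + 71)) = -20381 - 6*(49 - 568)/(71*65) = -20381 - 6*(-519)/(71*65) = -20381 - 1*(-3114/4615) = -20381 + 3114/4615 = -94055201/4615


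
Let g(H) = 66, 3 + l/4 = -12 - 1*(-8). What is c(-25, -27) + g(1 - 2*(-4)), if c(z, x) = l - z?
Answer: 63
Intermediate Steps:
l = -28 (l = -12 + 4*(-12 - 1*(-8)) = -12 + 4*(-12 + 8) = -12 + 4*(-4) = -12 - 16 = -28)
c(z, x) = -28 - z
c(-25, -27) + g(1 - 2*(-4)) = (-28 - 1*(-25)) + 66 = (-28 + 25) + 66 = -3 + 66 = 63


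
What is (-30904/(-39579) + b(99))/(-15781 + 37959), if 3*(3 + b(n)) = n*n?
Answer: 64608380/438891531 ≈ 0.14721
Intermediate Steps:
b(n) = -3 + n²/3 (b(n) = -3 + (n*n)/3 = -3 + n²/3)
(-30904/(-39579) + b(99))/(-15781 + 37959) = (-30904/(-39579) + (-3 + (⅓)*99²))/(-15781 + 37959) = (-30904*(-1/39579) + (-3 + (⅓)*9801))/22178 = (30904/39579 + (-3 + 3267))*(1/22178) = (30904/39579 + 3264)*(1/22178) = (129216760/39579)*(1/22178) = 64608380/438891531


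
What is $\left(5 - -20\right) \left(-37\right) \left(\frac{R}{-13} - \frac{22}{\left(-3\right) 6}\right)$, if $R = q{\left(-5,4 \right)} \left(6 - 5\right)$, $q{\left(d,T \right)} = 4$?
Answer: $- \frac{98975}{117} \approx -845.94$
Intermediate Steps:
$R = 4$ ($R = 4 \left(6 - 5\right) = 4 \cdot 1 = 4$)
$\left(5 - -20\right) \left(-37\right) \left(\frac{R}{-13} - \frac{22}{\left(-3\right) 6}\right) = \left(5 - -20\right) \left(-37\right) \left(\frac{4}{-13} - \frac{22}{\left(-3\right) 6}\right) = \left(5 + 20\right) \left(-37\right) \left(4 \left(- \frac{1}{13}\right) - \frac{22}{-18}\right) = 25 \left(-37\right) \left(- \frac{4}{13} - - \frac{11}{9}\right) = - 925 \left(- \frac{4}{13} + \frac{11}{9}\right) = \left(-925\right) \frac{107}{117} = - \frac{98975}{117}$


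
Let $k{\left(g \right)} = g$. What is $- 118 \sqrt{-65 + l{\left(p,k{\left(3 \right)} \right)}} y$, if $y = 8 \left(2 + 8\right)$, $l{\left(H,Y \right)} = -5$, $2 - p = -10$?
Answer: $- 9440 i \sqrt{70} \approx - 78981.0 i$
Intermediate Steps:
$p = 12$ ($p = 2 - -10 = 2 + 10 = 12$)
$y = 80$ ($y = 8 \cdot 10 = 80$)
$- 118 \sqrt{-65 + l{\left(p,k{\left(3 \right)} \right)}} y = - 118 \sqrt{-65 - 5} \cdot 80 = - 118 \sqrt{-70} \cdot 80 = - 118 i \sqrt{70} \cdot 80 = - 9440 i \sqrt{70}$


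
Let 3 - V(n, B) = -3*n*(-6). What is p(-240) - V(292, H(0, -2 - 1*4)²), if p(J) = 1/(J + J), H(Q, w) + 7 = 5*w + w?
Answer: 2521439/480 ≈ 5253.0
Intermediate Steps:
H(Q, w) = -7 + 6*w (H(Q, w) = -7 + (5*w + w) = -7 + 6*w)
V(n, B) = 3 - 18*n (V(n, B) = 3 - (-3*n)*(-6) = 3 - 18*n)
p(J) = 1/(2*J)
p(-240) - V(292, H(0, -2 - 1*4)²) = (½)/(-240) - (3 - 18*292) = (½)*(-1/240) - (3 - 5256) = -1/480 - 1*(-5253) = -1/480 + 5253 = 2521439/480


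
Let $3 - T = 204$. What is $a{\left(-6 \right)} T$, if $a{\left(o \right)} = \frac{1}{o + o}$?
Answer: $\frac{67}{4} \approx 16.75$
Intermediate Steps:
$a{\left(o \right)} = \frac{1}{2 o}$
$T = -201$ ($T = 3 - 204 = -201$)
$a{\left(-6 \right)} T = \frac{1}{2 \left(-6\right)} \left(-201\right) = \frac{1}{2} \left(- \frac{1}{6}\right) \left(-201\right) = \left(- \frac{1}{12}\right) \left(-201\right) = \frac{67}{4}$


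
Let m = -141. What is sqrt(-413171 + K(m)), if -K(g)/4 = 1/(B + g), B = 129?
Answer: 2*I*sqrt(929634)/3 ≈ 642.78*I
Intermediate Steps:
K(g) = -4/(129 + g)
sqrt(-413171 + K(m)) = sqrt(-413171 - 4/(129 - 141)) = sqrt(-413171 - 4/(-12)) = sqrt(-413171 - 4*(-1/12)) = sqrt(-413171 + 1/3) = sqrt(-1239512/3) = 2*I*sqrt(929634)/3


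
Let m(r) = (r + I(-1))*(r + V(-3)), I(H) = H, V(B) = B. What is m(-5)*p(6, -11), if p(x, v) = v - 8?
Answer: -912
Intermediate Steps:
m(r) = (-1 + r)*(-3 + r) (m(r) = (r - 1)*(r - 3) = (-1 + r)*(-3 + r))
p(x, v) = -8 + v
m(-5)*p(6, -11) = (3 + (-5)² - 4*(-5))*(-8 - 11) = (3 + 25 + 20)*(-19) = 48*(-19) = -912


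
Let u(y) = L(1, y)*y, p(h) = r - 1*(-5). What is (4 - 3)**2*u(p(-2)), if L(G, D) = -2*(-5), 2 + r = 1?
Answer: 40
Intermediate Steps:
r = -1 (r = -2 + 1 = -1)
L(G, D) = 10
p(h) = 4 (p(h) = -1 - 1*(-5) = -1 + 5 = 4)
u(y) = 10*y
(4 - 3)**2*u(p(-2)) = (4 - 3)**2*(10*4) = 1**2*40 = 1*40 = 40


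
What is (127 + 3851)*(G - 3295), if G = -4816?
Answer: -32265558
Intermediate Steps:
(127 + 3851)*(G - 3295) = (127 + 3851)*(-4816 - 3295) = 3978*(-8111) = -32265558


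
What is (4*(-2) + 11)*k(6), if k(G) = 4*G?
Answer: 72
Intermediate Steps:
(4*(-2) + 11)*k(6) = (4*(-2) + 11)*(4*6) = (-8 + 11)*24 = 3*24 = 72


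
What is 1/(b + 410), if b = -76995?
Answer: -1/76585 ≈ -1.3057e-5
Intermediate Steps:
1/(b + 410) = 1/(-76995 + 410) = 1/(-76585) = -1/76585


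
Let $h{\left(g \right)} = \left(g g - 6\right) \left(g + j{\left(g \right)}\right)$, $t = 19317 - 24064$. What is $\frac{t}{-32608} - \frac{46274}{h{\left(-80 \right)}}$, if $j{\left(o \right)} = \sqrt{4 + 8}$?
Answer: $\frac{39325351843}{166483698272} + \frac{23137 \sqrt{3}}{10211218} \approx 0.24014$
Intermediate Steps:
$j{\left(o \right)} = 2 \sqrt{3}$ ($j{\left(o \right)} = \sqrt{12} = 2 \sqrt{3}$)
$t = -4747$
$h{\left(g \right)} = \left(-6 + g^{2}\right) \left(g + 2 \sqrt{3}\right)$ ($h{\left(g \right)} = \left(g g - 6\right) \left(g + 2 \sqrt{3}\right) = \left(g^{2} - 6\right) \left(g + 2 \sqrt{3}\right) = \left(-6 + g^{2}\right) \left(g + 2 \sqrt{3}\right)$)
$\frac{t}{-32608} - \frac{46274}{h{\left(-80 \right)}} = - \frac{4747}{-32608} - \frac{46274}{\left(-80\right)^{3} - 12 \sqrt{3} - -480 + 2 \sqrt{3} \left(-80\right)^{2}} = \left(-4747\right) \left(- \frac{1}{32608}\right) - \frac{46274}{-512000 - 12 \sqrt{3} + 480 + 2 \sqrt{3} \cdot 6400} = \frac{4747}{32608} - \frac{46274}{-512000 - 12 \sqrt{3} + 480 + 12800 \sqrt{3}} = \frac{4747}{32608} - \frac{46274}{-511520 + 12788 \sqrt{3}}$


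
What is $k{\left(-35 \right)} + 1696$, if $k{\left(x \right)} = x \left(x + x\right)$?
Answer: $4146$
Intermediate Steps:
$k{\left(x \right)} = 2 x^{2}$ ($k{\left(x \right)} = x 2 x = 2 x^{2}$)
$k{\left(-35 \right)} + 1696 = 2 \left(-35\right)^{2} + 1696 = 2 \cdot 1225 + 1696 = 2450 + 1696 = 4146$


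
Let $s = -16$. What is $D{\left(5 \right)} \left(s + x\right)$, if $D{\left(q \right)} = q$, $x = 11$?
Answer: $-25$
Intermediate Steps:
$D{\left(5 \right)} \left(s + x\right) = 5 \left(-16 + 11\right) = 5 \left(-5\right) = -25$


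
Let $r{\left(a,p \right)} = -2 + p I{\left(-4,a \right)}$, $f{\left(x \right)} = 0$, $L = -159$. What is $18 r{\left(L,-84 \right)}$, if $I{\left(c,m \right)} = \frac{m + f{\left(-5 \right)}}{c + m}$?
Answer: $- \frac{246276}{163} \approx -1510.9$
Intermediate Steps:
$I{\left(c,m \right)} = \frac{m}{c + m}$ ($I{\left(c,m \right)} = \frac{m + 0}{c + m} = \frac{m}{c + m}$)
$r{\left(a,p \right)} = -2 + \frac{a p}{-4 + a}$ ($r{\left(a,p \right)} = -2 + p \frac{a}{-4 + a} = -2 + \frac{a p}{-4 + a}$)
$18 r{\left(L,-84 \right)} = 18 \frac{8 - -318 - -13356}{-4 - 159} = 18 \frac{8 + 318 + 13356}{-163} = 18 \left(\left(- \frac{1}{163}\right) 13682\right) = 18 \left(- \frac{13682}{163}\right) = - \frac{246276}{163}$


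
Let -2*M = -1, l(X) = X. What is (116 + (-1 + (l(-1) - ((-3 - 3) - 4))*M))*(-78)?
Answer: -9321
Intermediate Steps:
M = ½ (M = -½*(-1) = ½ ≈ 0.50000)
(116 + (-1 + (l(-1) - ((-3 - 3) - 4))*M))*(-78) = (116 + (-1 + (-1 - ((-3 - 3) - 4))*(½)))*(-78) = (116 + (-1 + (-1 - (-6 - 4))*(½)))*(-78) = (116 + (-1 + (-1 - 1*(-10))*(½)))*(-78) = (116 + (-1 + (-1 + 10)*(½)))*(-78) = (116 + (-1 + 9*(½)))*(-78) = (116 + (-1 + 9/2))*(-78) = (116 + 7/2)*(-78) = (239/2)*(-78) = -9321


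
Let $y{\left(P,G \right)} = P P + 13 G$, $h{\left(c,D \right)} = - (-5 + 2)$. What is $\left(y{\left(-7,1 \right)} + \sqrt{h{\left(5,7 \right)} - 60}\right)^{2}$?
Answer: $\left(62 + i \sqrt{57}\right)^{2} \approx 3787.0 + 936.18 i$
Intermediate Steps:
$h{\left(c,D \right)} = 3$ ($h{\left(c,D \right)} = \left(-1\right) \left(-3\right) = 3$)
$y{\left(P,G \right)} = P^{2} + 13 G$
$\left(y{\left(-7,1 \right)} + \sqrt{h{\left(5,7 \right)} - 60}\right)^{2} = \left(\left(\left(-7\right)^{2} + 13 \cdot 1\right) + \sqrt{3 - 60}\right)^{2} = \left(\left(49 + 13\right) + \sqrt{-57}\right)^{2} = \left(62 + i \sqrt{57}\right)^{2}$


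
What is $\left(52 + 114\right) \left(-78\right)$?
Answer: $-12948$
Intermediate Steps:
$\left(52 + 114\right) \left(-78\right) = 166 \left(-78\right) = -12948$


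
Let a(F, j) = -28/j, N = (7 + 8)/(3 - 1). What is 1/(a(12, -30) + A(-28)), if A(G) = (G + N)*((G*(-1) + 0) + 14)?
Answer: -15/12901 ≈ -0.0011627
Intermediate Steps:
N = 15/2 ≈ 7.5000
A(G) = (14 - G)*(15/2 + G) (A(G) = (G + 15/2)*((G*(-1) + 0) + 14) = (15/2 + G)*((-G + 0) + 14) = (15/2 + G)*(-G + 14) = (15/2 + G)*(14 - G) = (14 - G)*(15/2 + G))
1/(a(12, -30) + A(-28)) = 1/(-28/(-30) + (105 - 1*(-28)² + (13/2)*(-28))) = 1/(-28*(-1/30) + (105 - 1*784 - 182)) = 1/(14/15 + (105 - 784 - 182)) = 1/(14/15 - 861) = 1/(-12901/15) = -15/12901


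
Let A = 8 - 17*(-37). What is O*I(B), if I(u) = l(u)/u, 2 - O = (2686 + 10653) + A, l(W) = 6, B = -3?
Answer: 27948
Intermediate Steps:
A = 637 (A = 8 + 629 = 637)
O = -13974 (O = 2 - ((2686 + 10653) + 637) = 2 - (13339 + 637) = 2 - 1*13976 = 2 - 13976 = -13974)
I(u) = 6/u
O*I(B) = -83844/(-3) = -83844*(-1)/3 = -13974*(-2) = 27948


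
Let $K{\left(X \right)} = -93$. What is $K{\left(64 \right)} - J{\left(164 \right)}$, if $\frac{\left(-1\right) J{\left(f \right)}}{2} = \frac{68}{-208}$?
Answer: $- \frac{2435}{26} \approx -93.654$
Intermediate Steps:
$J{\left(f \right)} = \frac{17}{26}$ ($J{\left(f \right)} = - 2 \frac{68}{-208} = - 2 \cdot 68 \left(- \frac{1}{208}\right) = \left(-2\right) \left(- \frac{17}{52}\right) = \frac{17}{26}$)
$K{\left(64 \right)} - J{\left(164 \right)} = -93 - \frac{17}{26} = - \frac{2435}{26}$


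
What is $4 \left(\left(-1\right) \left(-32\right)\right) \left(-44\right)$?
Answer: $-5632$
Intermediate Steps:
$4 \left(\left(-1\right) \left(-32\right)\right) \left(-44\right) = 4 \cdot 32 \left(-44\right) = 128 \left(-44\right) = -5632$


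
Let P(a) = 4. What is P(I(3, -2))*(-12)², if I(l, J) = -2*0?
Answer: 576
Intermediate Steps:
I(l, J) = 0
P(I(3, -2))*(-12)² = 4*(-12)² = 4*144 = 576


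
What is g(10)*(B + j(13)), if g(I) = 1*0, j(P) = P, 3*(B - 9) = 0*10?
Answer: 0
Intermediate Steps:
B = 9 (B = 9 + (0*10)/3 = 9 + (⅓)*0 = 9 + 0 = 9)
g(I) = 0
g(10)*(B + j(13)) = 0*(9 + 13) = 0*22 = 0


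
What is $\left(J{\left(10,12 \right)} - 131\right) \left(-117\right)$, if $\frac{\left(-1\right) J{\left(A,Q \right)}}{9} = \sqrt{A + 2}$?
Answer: $15327 + 2106 \sqrt{3} \approx 18975.0$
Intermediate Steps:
$J{\left(A,Q \right)} = - 9 \sqrt{2 + A}$ ($J{\left(A,Q \right)} = - 9 \sqrt{A + 2} = - 9 \sqrt{2 + A}$)
$\left(J{\left(10,12 \right)} - 131\right) \left(-117\right) = \left(- 9 \sqrt{2 + 10} - 131\right) \left(-117\right) = \left(- 9 \sqrt{12} - 131\right) \left(-117\right) = \left(- 9 \cdot 2 \sqrt{3} - 131\right) \left(-117\right) = \left(- 18 \sqrt{3} - 131\right) \left(-117\right) = \left(-131 - 18 \sqrt{3}\right) \left(-117\right) = 15327 + 2106 \sqrt{3}$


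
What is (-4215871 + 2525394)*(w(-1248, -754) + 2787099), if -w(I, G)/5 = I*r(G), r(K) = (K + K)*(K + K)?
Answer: -23992849551170943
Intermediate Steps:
r(K) = 4*K**2 (r(K) = (2*K)*(2*K) = 4*K**2)
w(I, G) = -20*I*G**2 (w(I, G) = -5*I*4*G**2 = -20*I*G**2)
(-4215871 + 2525394)*(w(-1248, -754) + 2787099) = (-4215871 + 2525394)*(-20*(-1248)*(-754)**2 + 2787099) = -1690477*(-20*(-1248)*568516 + 2787099) = -1690477*(14190159360 + 2787099) = -1690477*14192946459 = -23992849551170943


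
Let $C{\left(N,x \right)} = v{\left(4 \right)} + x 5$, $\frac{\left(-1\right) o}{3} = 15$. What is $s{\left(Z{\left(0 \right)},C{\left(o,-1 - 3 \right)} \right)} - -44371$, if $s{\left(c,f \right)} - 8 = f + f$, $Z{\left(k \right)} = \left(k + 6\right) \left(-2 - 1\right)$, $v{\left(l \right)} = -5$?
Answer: $44329$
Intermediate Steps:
$o = -45$ ($o = \left(-3\right) 15 = -45$)
$C{\left(N,x \right)} = -5 + 5 x$ ($C{\left(N,x \right)} = -5 + x 5 = -5 + 5 x$)
$Z{\left(k \right)} = -18 - 3 k$ ($Z{\left(k \right)} = \left(6 + k\right) \left(-3\right) = -18 - 3 k$)
$s{\left(c,f \right)} = 8 + 2 f$ ($s{\left(c,f \right)} = 8 + \left(f + f\right) = 8 + 2 f$)
$s{\left(Z{\left(0 \right)},C{\left(o,-1 - 3 \right)} \right)} - -44371 = \left(8 + 2 \left(-5 + 5 \left(-1 - 3\right)\right)\right) - -44371 = \left(8 + 2 \left(-5 + 5 \left(-1 - 3\right)\right)\right) + 44371 = \left(8 + 2 \left(-5 + 5 \left(-4\right)\right)\right) + 44371 = \left(8 + 2 \left(-5 - 20\right)\right) + 44371 = \left(8 + 2 \left(-25\right)\right) + 44371 = \left(8 - 50\right) + 44371 = -42 + 44371 = 44329$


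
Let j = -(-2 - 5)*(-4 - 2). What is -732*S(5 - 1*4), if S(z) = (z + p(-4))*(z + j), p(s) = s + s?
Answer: -210084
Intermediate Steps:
p(s) = 2*s
j = -42 (j = -(-7)*(-6) = -1*42 = -42)
S(z) = (-42 + z)*(-8 + z) (S(z) = (z + 2*(-4))*(z - 42) = (z - 8)*(-42 + z) = (-8 + z)*(-42 + z) = (-42 + z)*(-8 + z))
-732*S(5 - 1*4) = -732*(336 + (5 - 1*4)² - 50*(5 - 1*4)) = -732*(336 + (5 - 4)² - 50*(5 - 4)) = -732*(336 + 1² - 50*1) = -732*(336 + 1 - 50) = -732*287 = -210084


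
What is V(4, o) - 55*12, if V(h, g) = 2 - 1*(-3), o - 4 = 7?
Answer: -655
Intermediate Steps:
o = 11 (o = 4 + 7 = 11)
V(h, g) = 5 (V(h, g) = 2 + 3 = 5)
V(4, o) - 55*12 = 5 - 55*12 = 5 - 660 = -655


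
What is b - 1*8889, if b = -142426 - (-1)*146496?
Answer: -4819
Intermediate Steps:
b = 4070 (b = -142426 - 1*(-146496) = -142426 + 146496 = 4070)
b - 1*8889 = 4070 - 1*8889 = 4070 - 8889 = -4819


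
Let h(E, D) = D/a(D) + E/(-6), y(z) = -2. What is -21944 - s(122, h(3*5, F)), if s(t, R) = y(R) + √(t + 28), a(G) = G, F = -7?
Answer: -21942 - 5*√6 ≈ -21954.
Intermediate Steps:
h(E, D) = 1 - E/6 (h(E, D) = D/D + E/(-6) = 1 + E*(-⅙) = 1 - E/6)
s(t, R) = -2 + √(28 + t) (s(t, R) = -2 + √(t + 28) = -2 + √(28 + t))
-21944 - s(122, h(3*5, F)) = -21944 - (-2 + √(28 + 122)) = -21944 - (-2 + √150) = -21944 - (-2 + 5*√6) = -21944 + (2 - 5*√6) = -21942 - 5*√6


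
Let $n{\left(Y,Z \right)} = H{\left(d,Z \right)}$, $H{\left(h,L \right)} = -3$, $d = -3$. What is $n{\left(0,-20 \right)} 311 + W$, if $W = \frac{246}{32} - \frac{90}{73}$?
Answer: $- \frac{1082205}{1168} \approx -926.54$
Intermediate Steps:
$n{\left(Y,Z \right)} = -3$
$W = \frac{7539}{1168}$ ($W = 246 \cdot \frac{1}{32} - \frac{90}{73} = \frac{123}{16} - \frac{90}{73} = \frac{7539}{1168} \approx 6.4546$)
$n{\left(0,-20 \right)} 311 + W = \left(-3\right) 311 + \frac{7539}{1168} = -933 + \frac{7539}{1168} = - \frac{1082205}{1168}$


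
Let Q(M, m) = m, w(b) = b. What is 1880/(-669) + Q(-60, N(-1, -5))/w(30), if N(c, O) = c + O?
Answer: -10069/3345 ≈ -3.0102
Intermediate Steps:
N(c, O) = O + c
1880/(-669) + Q(-60, N(-1, -5))/w(30) = 1880/(-669) + (-5 - 1)/30 = 1880*(-1/669) - 6*1/30 = -1880/669 - ⅕ = -10069/3345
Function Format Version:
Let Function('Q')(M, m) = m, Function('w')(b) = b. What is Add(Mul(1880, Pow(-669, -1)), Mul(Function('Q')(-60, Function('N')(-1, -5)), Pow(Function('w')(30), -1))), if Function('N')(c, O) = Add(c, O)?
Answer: Rational(-10069, 3345) ≈ -3.0102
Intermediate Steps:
Function('N')(c, O) = Add(O, c)
Add(Mul(1880, Pow(-669, -1)), Mul(Function('Q')(-60, Function('N')(-1, -5)), Pow(Function('w')(30), -1))) = Add(Mul(1880, Pow(-669, -1)), Mul(Add(-5, -1), Pow(30, -1))) = Add(Mul(1880, Rational(-1, 669)), Mul(-6, Rational(1, 30))) = Add(Rational(-1880, 669), Rational(-1, 5)) = Rational(-10069, 3345)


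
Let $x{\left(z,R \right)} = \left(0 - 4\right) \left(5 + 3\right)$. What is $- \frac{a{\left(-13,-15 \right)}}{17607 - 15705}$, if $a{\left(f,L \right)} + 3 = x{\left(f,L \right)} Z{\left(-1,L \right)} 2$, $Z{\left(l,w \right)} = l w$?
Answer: $\frac{321}{634} \approx 0.50631$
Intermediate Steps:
$x{\left(z,R \right)} = -32$ ($x{\left(z,R \right)} = \left(0 - 4\right) 8 = \left(-4\right) 8 = -32$)
$a{\left(f,L \right)} = -3 + 64 L$ ($a{\left(f,L \right)} = -3 + - 32 \left(- L\right) 2 = -3 + 32 L 2 = -3 + 64 L$)
$- \frac{a{\left(-13,-15 \right)}}{17607 - 15705} = - \frac{-3 + 64 \left(-15\right)}{17607 - 15705} = - \frac{-3 - 960}{17607 - 15705} = - \frac{-963}{1902} = \left(-1\right) \left(- \frac{321}{634}\right) = \frac{321}{634}$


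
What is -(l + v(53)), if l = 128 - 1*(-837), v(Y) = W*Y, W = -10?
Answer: -435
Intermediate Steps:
v(Y) = -10*Y
l = 965 (l = 128 + 837 = 965)
-(l + v(53)) = -(965 - 10*53) = -(965 - 530) = -1*435 = -435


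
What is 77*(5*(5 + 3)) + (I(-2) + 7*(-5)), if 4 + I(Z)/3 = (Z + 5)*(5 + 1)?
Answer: 3087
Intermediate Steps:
I(Z) = 78 + 18*Z (I(Z) = -12 + 3*((Z + 5)*(5 + 1)) = -12 + 3*((5 + Z)*6) = -12 + 3*(30 + 6*Z) = -12 + (90 + 18*Z) = 78 + 18*Z)
77*(5*(5 + 3)) + (I(-2) + 7*(-5)) = 77*(5*(5 + 3)) + ((78 + 18*(-2)) + 7*(-5)) = 77*(5*8) + ((78 - 36) - 35) = 77*40 + (42 - 35) = 3080 + 7 = 3087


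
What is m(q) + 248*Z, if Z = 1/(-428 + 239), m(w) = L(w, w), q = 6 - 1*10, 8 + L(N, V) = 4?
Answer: -1004/189 ≈ -5.3122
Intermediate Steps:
L(N, V) = -4 (L(N, V) = -8 + 4 = -4)
q = -4 (q = 6 - 10 = -4)
m(w) = -4
Z = -1/189 (Z = 1/(-189) = -1/189 ≈ -0.0052910)
m(q) + 248*Z = -4 + 248*(-1/189) = -4 - 248/189 = -1004/189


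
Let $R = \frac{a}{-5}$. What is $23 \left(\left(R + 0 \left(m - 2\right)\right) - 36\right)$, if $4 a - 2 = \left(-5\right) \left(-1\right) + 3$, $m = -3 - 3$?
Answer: $- \frac{1679}{2} \approx -839.5$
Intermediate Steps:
$m = -6$ ($m = -3 - 3 = -6$)
$a = \frac{5}{2}$ ($a = \frac{1}{2} + \frac{\left(-5\right) \left(-1\right) + 3}{4} = \frac{1}{2} + \frac{5 + 3}{4} = \frac{1}{2} + \frac{1}{4} \cdot 8 = \frac{1}{2} + 2 = \frac{5}{2} \approx 2.5$)
$R = - \frac{1}{2}$ ($R = \frac{5}{2 \left(-5\right)} = \frac{5}{2} \left(- \frac{1}{5}\right) = - \frac{1}{2} \approx -0.5$)
$23 \left(\left(R + 0 \left(m - 2\right)\right) - 36\right) = 23 \left(\left(- \frac{1}{2} + 0 \left(-6 - 2\right)\right) - 36\right) = 23 \left(\left(- \frac{1}{2} + 0 \left(-8\right)\right) - 36\right) = 23 \left(\left(- \frac{1}{2} + 0\right) - 36\right) = 23 \left(- \frac{1}{2} - 36\right) = 23 \left(- \frac{73}{2}\right) = - \frac{1679}{2}$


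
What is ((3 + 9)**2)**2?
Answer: 20736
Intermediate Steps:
((3 + 9)**2)**2 = (12**2)**2 = 144**2 = 20736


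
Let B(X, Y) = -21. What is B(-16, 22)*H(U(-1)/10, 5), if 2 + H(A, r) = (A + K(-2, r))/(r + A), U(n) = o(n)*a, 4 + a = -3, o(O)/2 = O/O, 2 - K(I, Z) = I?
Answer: 161/6 ≈ 26.833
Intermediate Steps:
K(I, Z) = 2 - I
o(O) = 2 (o(O) = 2*(O/O) = 2*1 = 2)
a = -7 (a = -4 - 3 = -7)
U(n) = -14 (U(n) = 2*(-7) = -14)
H(A, r) = -2 + (4 + A)/(A + r) (H(A, r) = -2 + (A + (2 - 1*(-2)))/(r + A) = -2 + (A + (2 + 2))/(A + r) = -2 + (A + 4)/(A + r) = -2 + (4 + A)/(A + r))
B(-16, 22)*H(U(-1)/10, 5) = -21*(4 - (-14)/10 - 2*5)/(-14/10 + 5) = -21*(4 - (-14)/10 - 10)/(-14*⅒ + 5) = -21*(4 - 1*(-7/5) - 10)/(-7/5 + 5) = -21*(4 + 7/5 - 10)/18/5 = -35*(-23)/(6*5) = -21*(-23/18) = 161/6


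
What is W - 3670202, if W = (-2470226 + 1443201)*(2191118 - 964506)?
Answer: -1259764859502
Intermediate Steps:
W = -1259761189300 (W = -1027025*1226612 = -1259761189300)
W - 3670202 = -1259761189300 - 3670202 = -1259764859502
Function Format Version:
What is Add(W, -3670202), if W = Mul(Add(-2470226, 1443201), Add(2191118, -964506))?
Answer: -1259764859502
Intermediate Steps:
W = -1259761189300 (W = Mul(-1027025, 1226612) = -1259761189300)
Add(W, -3670202) = Add(-1259761189300, -3670202) = -1259764859502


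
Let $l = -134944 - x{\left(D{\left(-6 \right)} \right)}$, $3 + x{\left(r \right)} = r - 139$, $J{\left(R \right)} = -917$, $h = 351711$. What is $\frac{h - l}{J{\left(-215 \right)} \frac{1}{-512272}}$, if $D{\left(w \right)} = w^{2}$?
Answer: $\frac{35606489904}{131} \approx 2.7181 \cdot 10^{8}$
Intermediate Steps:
$x{\left(r \right)} = -142 + r$ ($x{\left(r \right)} = -3 + \left(r - 139\right) = -3 + \left(-139 + r\right) = -142 + r$)
$l = -134838$ ($l = -134944 - \left(-142 + \left(-6\right)^{2}\right) = -134944 - \left(-142 + 36\right) = -134944 - -106 = -134944 + 106 = -134838$)
$\frac{h - l}{J{\left(-215 \right)} \frac{1}{-512272}} = \frac{351711 - -134838}{\left(-917\right) \frac{1}{-512272}} = \frac{351711 + 134838}{\left(-917\right) \left(- \frac{1}{512272}\right)} = \frac{486549}{\frac{917}{512272}} = 486549 \cdot \frac{512272}{917} = \frac{35606489904}{131}$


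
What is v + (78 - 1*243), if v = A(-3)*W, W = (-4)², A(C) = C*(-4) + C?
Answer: -21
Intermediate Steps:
A(C) = -3*C (A(C) = -4*C + C = -3*C)
W = 16
v = 144 (v = -3*(-3)*16 = 9*16 = 144)
v + (78 - 1*243) = 144 + (78 - 1*243) = 144 + (78 - 243) = 144 - 165 = -21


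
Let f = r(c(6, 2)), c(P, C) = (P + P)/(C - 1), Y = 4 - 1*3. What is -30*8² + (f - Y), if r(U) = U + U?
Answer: -1897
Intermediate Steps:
Y = 1 (Y = 4 - 3 = 1)
c(P, C) = 2*P/(-1 + C) (c(P, C) = (2*P)/(-1 + C) = 2*P/(-1 + C))
r(U) = 2*U
f = 24 (f = 2*(2*6/(-1 + 2)) = 2*(2*6/1) = 2*(2*6*1) = 2*12 = 24)
-30*8² + (f - Y) = -30*8² + (24 - 1*1) = -30*64 + (24 - 1) = -1920 + 23 = -1897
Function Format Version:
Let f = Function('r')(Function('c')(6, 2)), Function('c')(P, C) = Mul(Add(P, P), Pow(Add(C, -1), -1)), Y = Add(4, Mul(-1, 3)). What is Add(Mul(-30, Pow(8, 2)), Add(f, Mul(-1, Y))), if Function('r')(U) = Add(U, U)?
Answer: -1897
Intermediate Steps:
Y = 1 (Y = Add(4, -3) = 1)
Function('c')(P, C) = Mul(2, P, Pow(Add(-1, C), -1)) (Function('c')(P, C) = Mul(Mul(2, P), Pow(Add(-1, C), -1)) = Mul(2, P, Pow(Add(-1, C), -1)))
Function('r')(U) = Mul(2, U)
f = 24 (f = Mul(2, Mul(2, 6, Pow(Add(-1, 2), -1))) = Mul(2, Mul(2, 6, Pow(1, -1))) = Mul(2, Mul(2, 6, 1)) = Mul(2, 12) = 24)
Add(Mul(-30, Pow(8, 2)), Add(f, Mul(-1, Y))) = Add(Mul(-30, Pow(8, 2)), Add(24, Mul(-1, 1))) = Add(Mul(-30, 64), Add(24, -1)) = Add(-1920, 23) = -1897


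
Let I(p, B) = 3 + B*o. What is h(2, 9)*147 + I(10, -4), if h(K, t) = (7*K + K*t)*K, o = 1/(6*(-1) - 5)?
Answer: 103525/11 ≈ 9411.4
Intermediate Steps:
o = -1/11 (o = 1/(-6 - 5) = 1/(-11) = -1/11 ≈ -0.090909)
I(p, B) = 3 - B/11 (I(p, B) = 3 + B*(-1/11) = 3 - B/11)
h(K, t) = K*(7*K + K*t)
h(2, 9)*147 + I(10, -4) = (2²*(7 + 9))*147 + (3 - 1/11*(-4)) = (4*16)*147 + (3 + 4/11) = 64*147 + 37/11 = 9408 + 37/11 = 103525/11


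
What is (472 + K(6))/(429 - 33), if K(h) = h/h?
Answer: 43/36 ≈ 1.1944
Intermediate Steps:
K(h) = 1
(472 + K(6))/(429 - 33) = (472 + 1)/(429 - 33) = 473/396 = 473*(1/396) = 43/36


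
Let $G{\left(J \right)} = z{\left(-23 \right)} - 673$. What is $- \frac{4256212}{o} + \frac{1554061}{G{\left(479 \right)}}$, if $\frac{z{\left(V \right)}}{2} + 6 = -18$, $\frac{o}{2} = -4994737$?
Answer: $- \frac{7760591612531}{3601205377} \approx -2155.0$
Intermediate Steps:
$o = -9989474$ ($o = 2 \left(-4994737\right) = -9989474$)
$z{\left(V \right)} = -48$ ($z{\left(V \right)} = -12 + 2 \left(-18\right) = -12 - 36 = -48$)
$G{\left(J \right)} = -721$ ($G{\left(J \right)} = -48 - 673 = -721$)
$- \frac{4256212}{o} + \frac{1554061}{G{\left(479 \right)}} = - \frac{4256212}{-9989474} + \frac{1554061}{-721} = \left(-4256212\right) \left(- \frac{1}{9989474}\right) + 1554061 \left(- \frac{1}{721}\right) = \frac{2128106}{4994737} - \frac{1554061}{721} = - \frac{7760591612531}{3601205377}$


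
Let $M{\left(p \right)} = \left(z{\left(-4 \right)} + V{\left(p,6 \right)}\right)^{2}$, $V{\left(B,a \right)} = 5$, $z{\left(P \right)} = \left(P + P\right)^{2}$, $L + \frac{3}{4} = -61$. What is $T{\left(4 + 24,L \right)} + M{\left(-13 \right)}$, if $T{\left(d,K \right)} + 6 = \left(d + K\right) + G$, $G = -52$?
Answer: $\frac{18677}{4} \approx 4669.3$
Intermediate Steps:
$L = - \frac{247}{4}$ ($L = - \frac{3}{4} - 61 = - \frac{247}{4} \approx -61.75$)
$z{\left(P \right)} = 4 P^{2}$ ($z{\left(P \right)} = \left(2 P\right)^{2} = 4 P^{2}$)
$T{\left(d,K \right)} = -58 + K + d$ ($T{\left(d,K \right)} = -6 - \left(52 - K - d\right) = -6 + \left(-52 + K + d\right) = -58 + K + d$)
$M{\left(p \right)} = 4761$ ($M{\left(p \right)} = \left(4 \left(-4\right)^{2} + 5\right)^{2} = \left(4 \cdot 16 + 5\right)^{2} = \left(64 + 5\right)^{2} = 69^{2} = 4761$)
$T{\left(4 + 24,L \right)} + M{\left(-13 \right)} = \left(-58 - \frac{247}{4} + \left(4 + 24\right)\right) + 4761 = \left(-58 - \frac{247}{4} + 28\right) + 4761 = - \frac{367}{4} + 4761 = \frac{18677}{4}$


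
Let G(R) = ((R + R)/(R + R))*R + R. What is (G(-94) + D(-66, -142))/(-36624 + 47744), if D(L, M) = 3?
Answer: -37/2224 ≈ -0.016637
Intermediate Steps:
G(R) = 2*R (G(R) = ((2*R)/((2*R)))*R + R = ((2*R)*(1/(2*R)))*R + R = 1*R + R = R + R = 2*R)
(G(-94) + D(-66, -142))/(-36624 + 47744) = (2*(-94) + 3)/(-36624 + 47744) = (-188 + 3)/11120 = -185*1/11120 = -37/2224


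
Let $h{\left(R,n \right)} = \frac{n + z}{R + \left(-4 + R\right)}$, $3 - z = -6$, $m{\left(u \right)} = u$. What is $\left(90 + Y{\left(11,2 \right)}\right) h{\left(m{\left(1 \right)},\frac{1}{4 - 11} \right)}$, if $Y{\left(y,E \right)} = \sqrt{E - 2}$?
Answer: $- \frac{2790}{7} \approx -398.57$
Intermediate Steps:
$z = 9$ ($z = 3 - -6 = 3 + 6 = 9$)
$h{\left(R,n \right)} = \frac{9 + n}{-4 + 2 R}$ ($h{\left(R,n \right)} = \frac{n + 9}{R + \left(-4 + R\right)} = \frac{9 + n}{-4 + 2 R}$)
$Y{\left(y,E \right)} = \sqrt{-2 + E}$
$\left(90 + Y{\left(11,2 \right)}\right) h{\left(m{\left(1 \right)},\frac{1}{4 - 11} \right)} = \left(90 + \sqrt{-2 + 2}\right) \frac{9 + \frac{1}{4 - 11}}{2 \left(-2 + 1\right)} = \left(90 + \sqrt{0}\right) \frac{9 + \frac{1}{-7}}{2 \left(-1\right)} = \left(90 + 0\right) \frac{1}{2} \left(-1\right) \left(9 - \frac{1}{7}\right) = 90 \cdot \frac{1}{2} \left(-1\right) \frac{62}{7} = 90 \left(- \frac{31}{7}\right) = - \frac{2790}{7}$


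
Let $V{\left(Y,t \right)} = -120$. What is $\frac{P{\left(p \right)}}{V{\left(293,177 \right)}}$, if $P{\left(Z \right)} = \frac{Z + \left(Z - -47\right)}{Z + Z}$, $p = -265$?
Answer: $- \frac{161}{21200} \approx -0.0075943$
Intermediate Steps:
$P{\left(Z \right)} = \frac{47 + 2 Z}{2 Z}$ ($P{\left(Z \right)} = \frac{Z + \left(Z + 47\right)}{2 Z} = \left(Z + \left(47 + Z\right)\right) \frac{1}{2 Z} = \left(47 + 2 Z\right) \frac{1}{2 Z} = \frac{47 + 2 Z}{2 Z}$)
$\frac{P{\left(p \right)}}{V{\left(293,177 \right)}} = \frac{\frac{1}{-265} \left(\frac{47}{2} - 265\right)}{-120} = \left(- \frac{1}{265}\right) \left(- \frac{483}{2}\right) \left(- \frac{1}{120}\right) = \frac{483}{530} \left(- \frac{1}{120}\right) = - \frac{161}{21200}$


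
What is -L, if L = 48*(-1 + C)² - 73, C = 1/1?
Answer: 73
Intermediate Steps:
C = 1
L = -73 (L = 48*(-1 + 1)² - 73 = 48*0² - 73 = 48*0 - 73 = 0 - 73 = -73)
-L = -1*(-73) = 73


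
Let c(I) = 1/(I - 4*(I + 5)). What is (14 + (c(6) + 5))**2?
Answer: 519841/1444 ≈ 360.00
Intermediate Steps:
c(I) = 1/(-20 - 3*I) (c(I) = 1/(I - 4*(5 + I)) = 1/(I + (-20 - 4*I)) = 1/(-20 - 3*I))
(14 + (c(6) + 5))**2 = (14 + (-1/(20 + 3*6) + 5))**2 = (14 + (-1/(20 + 18) + 5))**2 = (14 + (-1/38 + 5))**2 = (14 + 189/38)**2 = (721/38)**2 = 519841/1444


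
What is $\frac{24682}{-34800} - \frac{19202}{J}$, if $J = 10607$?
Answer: $- \frac{465015787}{184561800} \approx -2.5196$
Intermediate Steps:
$\frac{24682}{-34800} - \frac{19202}{J} = \frac{24682}{-34800} - \frac{19202}{10607} = 24682 \left(- \frac{1}{34800}\right) - \frac{19202}{10607} = - \frac{12341}{17400} - \frac{19202}{10607} = - \frac{465015787}{184561800}$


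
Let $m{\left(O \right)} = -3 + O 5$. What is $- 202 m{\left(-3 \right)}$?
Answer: $3636$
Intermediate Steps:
$m{\left(O \right)} = -3 + 5 O$
$- 202 m{\left(-3 \right)} = - 202 \left(-3 + 5 \left(-3\right)\right) = - 202 \left(-3 - 15\right) = \left(-202\right) \left(-18\right) = 3636$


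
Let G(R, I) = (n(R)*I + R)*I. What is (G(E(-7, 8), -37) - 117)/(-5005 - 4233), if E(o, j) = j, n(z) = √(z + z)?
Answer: -5063/9238 ≈ -0.54806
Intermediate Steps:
n(z) = √2*√z (n(z) = √(2*z) = √2*√z)
G(R, I) = I*(R + I*√2*√R) (G(R, I) = ((√2*√R)*I + R)*I = (I*√2*√R + R)*I = (R + I*√2*√R)*I = I*(R + I*√2*√R))
(G(E(-7, 8), -37) - 117)/(-5005 - 4233) = (-37*(8 - 37*√2*√8) - 117)/(-5005 - 4233) = (-37*(8 - 37*√2*2*√2) - 117)/(-9238) = (-37*(8 - 148) - 117)*(-1/9238) = (-37*(-140) - 117)*(-1/9238) = (5180 - 117)*(-1/9238) = 5063*(-1/9238) = -5063/9238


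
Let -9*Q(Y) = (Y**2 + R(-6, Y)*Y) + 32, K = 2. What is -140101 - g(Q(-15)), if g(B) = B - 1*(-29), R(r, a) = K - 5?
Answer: -1260868/9 ≈ -1.4010e+5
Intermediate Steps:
R(r, a) = -3 (R(r, a) = 2 - 5 = -3)
Q(Y) = -32/9 - Y**2/9 + Y/3 (Q(Y) = -((Y**2 - 3*Y) + 32)/9 = -(32 + Y**2 - 3*Y)/9 = -32/9 - Y**2/9 + Y/3)
g(B) = 29 + B (g(B) = B + 29 = 29 + B)
-140101 - g(Q(-15)) = -140101 - (29 + (-32/9 - 1/9*(-15)**2 + (1/3)*(-15))) = -140101 - (29 + (-32/9 - 1/9*225 - 5)) = -140101 - (29 + (-32/9 - 25 - 5)) = -140101 - (29 - 302/9) = -140101 - 1*(-41/9) = -140101 + 41/9 = -1260868/9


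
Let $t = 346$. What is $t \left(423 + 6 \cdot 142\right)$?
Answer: $441150$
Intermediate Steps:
$t \left(423 + 6 \cdot 142\right) = 346 \left(423 + 6 \cdot 142\right) = 346 \left(423 + 852\right) = 346 \cdot 1275 = 441150$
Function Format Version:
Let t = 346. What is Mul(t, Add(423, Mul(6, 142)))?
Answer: 441150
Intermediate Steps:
Mul(t, Add(423, Mul(6, 142))) = Mul(346, Add(423, Mul(6, 142))) = Mul(346, Add(423, 852)) = Mul(346, 1275) = 441150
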